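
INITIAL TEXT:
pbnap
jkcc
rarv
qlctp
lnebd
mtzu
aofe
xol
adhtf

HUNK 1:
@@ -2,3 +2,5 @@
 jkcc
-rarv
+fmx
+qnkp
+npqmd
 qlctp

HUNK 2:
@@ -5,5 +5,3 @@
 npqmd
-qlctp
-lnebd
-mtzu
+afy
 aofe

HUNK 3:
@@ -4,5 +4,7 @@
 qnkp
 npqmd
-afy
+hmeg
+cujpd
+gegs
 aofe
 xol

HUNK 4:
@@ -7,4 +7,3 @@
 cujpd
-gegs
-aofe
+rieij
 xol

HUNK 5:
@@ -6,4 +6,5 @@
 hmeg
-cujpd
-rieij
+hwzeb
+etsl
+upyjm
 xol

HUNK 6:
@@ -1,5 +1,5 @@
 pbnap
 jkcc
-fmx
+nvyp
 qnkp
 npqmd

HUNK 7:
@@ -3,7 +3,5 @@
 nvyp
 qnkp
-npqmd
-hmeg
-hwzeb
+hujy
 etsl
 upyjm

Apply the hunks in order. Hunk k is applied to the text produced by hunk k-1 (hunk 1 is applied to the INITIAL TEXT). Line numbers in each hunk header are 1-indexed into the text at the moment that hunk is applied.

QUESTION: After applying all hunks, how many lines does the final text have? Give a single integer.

Hunk 1: at line 2 remove [rarv] add [fmx,qnkp,npqmd] -> 11 lines: pbnap jkcc fmx qnkp npqmd qlctp lnebd mtzu aofe xol adhtf
Hunk 2: at line 5 remove [qlctp,lnebd,mtzu] add [afy] -> 9 lines: pbnap jkcc fmx qnkp npqmd afy aofe xol adhtf
Hunk 3: at line 4 remove [afy] add [hmeg,cujpd,gegs] -> 11 lines: pbnap jkcc fmx qnkp npqmd hmeg cujpd gegs aofe xol adhtf
Hunk 4: at line 7 remove [gegs,aofe] add [rieij] -> 10 lines: pbnap jkcc fmx qnkp npqmd hmeg cujpd rieij xol adhtf
Hunk 5: at line 6 remove [cujpd,rieij] add [hwzeb,etsl,upyjm] -> 11 lines: pbnap jkcc fmx qnkp npqmd hmeg hwzeb etsl upyjm xol adhtf
Hunk 6: at line 1 remove [fmx] add [nvyp] -> 11 lines: pbnap jkcc nvyp qnkp npqmd hmeg hwzeb etsl upyjm xol adhtf
Hunk 7: at line 3 remove [npqmd,hmeg,hwzeb] add [hujy] -> 9 lines: pbnap jkcc nvyp qnkp hujy etsl upyjm xol adhtf
Final line count: 9

Answer: 9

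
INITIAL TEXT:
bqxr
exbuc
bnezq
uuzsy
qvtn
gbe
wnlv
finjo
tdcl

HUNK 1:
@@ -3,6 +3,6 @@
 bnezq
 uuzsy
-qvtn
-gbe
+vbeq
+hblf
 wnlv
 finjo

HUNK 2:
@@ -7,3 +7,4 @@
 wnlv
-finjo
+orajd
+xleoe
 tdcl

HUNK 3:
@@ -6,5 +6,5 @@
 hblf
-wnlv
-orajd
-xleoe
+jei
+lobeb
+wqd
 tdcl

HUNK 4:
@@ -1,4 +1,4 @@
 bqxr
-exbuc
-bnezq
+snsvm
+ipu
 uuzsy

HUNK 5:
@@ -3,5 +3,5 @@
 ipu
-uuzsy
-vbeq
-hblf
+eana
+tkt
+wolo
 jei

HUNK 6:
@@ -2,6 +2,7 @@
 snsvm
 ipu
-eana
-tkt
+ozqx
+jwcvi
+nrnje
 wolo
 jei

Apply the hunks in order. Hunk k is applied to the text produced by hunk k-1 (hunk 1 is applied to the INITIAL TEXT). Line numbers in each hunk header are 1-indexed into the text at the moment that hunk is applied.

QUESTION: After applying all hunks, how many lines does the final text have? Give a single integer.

Hunk 1: at line 3 remove [qvtn,gbe] add [vbeq,hblf] -> 9 lines: bqxr exbuc bnezq uuzsy vbeq hblf wnlv finjo tdcl
Hunk 2: at line 7 remove [finjo] add [orajd,xleoe] -> 10 lines: bqxr exbuc bnezq uuzsy vbeq hblf wnlv orajd xleoe tdcl
Hunk 3: at line 6 remove [wnlv,orajd,xleoe] add [jei,lobeb,wqd] -> 10 lines: bqxr exbuc bnezq uuzsy vbeq hblf jei lobeb wqd tdcl
Hunk 4: at line 1 remove [exbuc,bnezq] add [snsvm,ipu] -> 10 lines: bqxr snsvm ipu uuzsy vbeq hblf jei lobeb wqd tdcl
Hunk 5: at line 3 remove [uuzsy,vbeq,hblf] add [eana,tkt,wolo] -> 10 lines: bqxr snsvm ipu eana tkt wolo jei lobeb wqd tdcl
Hunk 6: at line 2 remove [eana,tkt] add [ozqx,jwcvi,nrnje] -> 11 lines: bqxr snsvm ipu ozqx jwcvi nrnje wolo jei lobeb wqd tdcl
Final line count: 11

Answer: 11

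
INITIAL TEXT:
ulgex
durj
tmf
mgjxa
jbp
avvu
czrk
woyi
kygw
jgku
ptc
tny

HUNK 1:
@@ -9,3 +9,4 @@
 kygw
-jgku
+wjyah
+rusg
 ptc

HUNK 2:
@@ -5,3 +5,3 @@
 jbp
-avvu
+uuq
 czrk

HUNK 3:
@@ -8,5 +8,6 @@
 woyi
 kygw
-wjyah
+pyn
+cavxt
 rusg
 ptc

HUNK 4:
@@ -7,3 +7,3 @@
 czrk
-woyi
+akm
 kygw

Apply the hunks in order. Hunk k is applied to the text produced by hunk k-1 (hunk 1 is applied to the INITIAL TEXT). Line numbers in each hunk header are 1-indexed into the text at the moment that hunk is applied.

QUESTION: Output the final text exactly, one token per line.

Hunk 1: at line 9 remove [jgku] add [wjyah,rusg] -> 13 lines: ulgex durj tmf mgjxa jbp avvu czrk woyi kygw wjyah rusg ptc tny
Hunk 2: at line 5 remove [avvu] add [uuq] -> 13 lines: ulgex durj tmf mgjxa jbp uuq czrk woyi kygw wjyah rusg ptc tny
Hunk 3: at line 8 remove [wjyah] add [pyn,cavxt] -> 14 lines: ulgex durj tmf mgjxa jbp uuq czrk woyi kygw pyn cavxt rusg ptc tny
Hunk 4: at line 7 remove [woyi] add [akm] -> 14 lines: ulgex durj tmf mgjxa jbp uuq czrk akm kygw pyn cavxt rusg ptc tny

Answer: ulgex
durj
tmf
mgjxa
jbp
uuq
czrk
akm
kygw
pyn
cavxt
rusg
ptc
tny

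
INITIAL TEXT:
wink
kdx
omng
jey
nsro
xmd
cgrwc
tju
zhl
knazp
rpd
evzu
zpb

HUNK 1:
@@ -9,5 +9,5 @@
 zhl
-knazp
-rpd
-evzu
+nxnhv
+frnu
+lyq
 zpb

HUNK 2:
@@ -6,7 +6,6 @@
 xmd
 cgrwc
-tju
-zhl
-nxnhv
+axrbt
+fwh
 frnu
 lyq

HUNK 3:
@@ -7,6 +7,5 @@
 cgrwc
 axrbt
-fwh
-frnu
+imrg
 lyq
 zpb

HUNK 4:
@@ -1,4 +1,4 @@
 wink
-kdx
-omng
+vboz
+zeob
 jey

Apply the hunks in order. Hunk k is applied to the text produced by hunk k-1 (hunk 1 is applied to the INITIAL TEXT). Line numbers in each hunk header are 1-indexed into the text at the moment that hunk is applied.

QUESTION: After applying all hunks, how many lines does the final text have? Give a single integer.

Hunk 1: at line 9 remove [knazp,rpd,evzu] add [nxnhv,frnu,lyq] -> 13 lines: wink kdx omng jey nsro xmd cgrwc tju zhl nxnhv frnu lyq zpb
Hunk 2: at line 6 remove [tju,zhl,nxnhv] add [axrbt,fwh] -> 12 lines: wink kdx omng jey nsro xmd cgrwc axrbt fwh frnu lyq zpb
Hunk 3: at line 7 remove [fwh,frnu] add [imrg] -> 11 lines: wink kdx omng jey nsro xmd cgrwc axrbt imrg lyq zpb
Hunk 4: at line 1 remove [kdx,omng] add [vboz,zeob] -> 11 lines: wink vboz zeob jey nsro xmd cgrwc axrbt imrg lyq zpb
Final line count: 11

Answer: 11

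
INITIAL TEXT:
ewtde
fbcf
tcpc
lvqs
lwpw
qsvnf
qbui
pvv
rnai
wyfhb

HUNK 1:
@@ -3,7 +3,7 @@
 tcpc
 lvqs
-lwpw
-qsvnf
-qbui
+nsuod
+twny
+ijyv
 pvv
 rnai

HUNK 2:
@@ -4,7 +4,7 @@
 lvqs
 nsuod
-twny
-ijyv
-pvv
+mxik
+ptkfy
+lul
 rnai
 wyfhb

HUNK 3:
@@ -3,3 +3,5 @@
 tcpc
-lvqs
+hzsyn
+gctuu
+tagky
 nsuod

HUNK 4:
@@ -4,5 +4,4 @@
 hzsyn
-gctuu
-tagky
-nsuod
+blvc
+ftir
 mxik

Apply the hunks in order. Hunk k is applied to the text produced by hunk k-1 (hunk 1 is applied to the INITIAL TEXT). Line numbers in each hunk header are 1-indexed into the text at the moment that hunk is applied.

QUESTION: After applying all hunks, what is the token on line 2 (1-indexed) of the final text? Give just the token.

Hunk 1: at line 3 remove [lwpw,qsvnf,qbui] add [nsuod,twny,ijyv] -> 10 lines: ewtde fbcf tcpc lvqs nsuod twny ijyv pvv rnai wyfhb
Hunk 2: at line 4 remove [twny,ijyv,pvv] add [mxik,ptkfy,lul] -> 10 lines: ewtde fbcf tcpc lvqs nsuod mxik ptkfy lul rnai wyfhb
Hunk 3: at line 3 remove [lvqs] add [hzsyn,gctuu,tagky] -> 12 lines: ewtde fbcf tcpc hzsyn gctuu tagky nsuod mxik ptkfy lul rnai wyfhb
Hunk 4: at line 4 remove [gctuu,tagky,nsuod] add [blvc,ftir] -> 11 lines: ewtde fbcf tcpc hzsyn blvc ftir mxik ptkfy lul rnai wyfhb
Final line 2: fbcf

Answer: fbcf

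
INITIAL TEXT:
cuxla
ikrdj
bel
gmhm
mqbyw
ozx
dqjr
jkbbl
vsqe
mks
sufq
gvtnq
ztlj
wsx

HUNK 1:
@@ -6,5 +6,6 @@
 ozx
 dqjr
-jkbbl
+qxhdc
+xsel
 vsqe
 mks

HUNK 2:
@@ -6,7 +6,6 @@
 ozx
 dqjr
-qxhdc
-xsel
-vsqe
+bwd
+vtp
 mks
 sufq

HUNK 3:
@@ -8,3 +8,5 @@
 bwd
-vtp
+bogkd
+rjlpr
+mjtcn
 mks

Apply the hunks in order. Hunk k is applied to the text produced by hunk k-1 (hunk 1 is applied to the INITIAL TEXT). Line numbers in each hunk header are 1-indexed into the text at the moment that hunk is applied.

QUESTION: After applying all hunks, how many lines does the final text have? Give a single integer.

Answer: 16

Derivation:
Hunk 1: at line 6 remove [jkbbl] add [qxhdc,xsel] -> 15 lines: cuxla ikrdj bel gmhm mqbyw ozx dqjr qxhdc xsel vsqe mks sufq gvtnq ztlj wsx
Hunk 2: at line 6 remove [qxhdc,xsel,vsqe] add [bwd,vtp] -> 14 lines: cuxla ikrdj bel gmhm mqbyw ozx dqjr bwd vtp mks sufq gvtnq ztlj wsx
Hunk 3: at line 8 remove [vtp] add [bogkd,rjlpr,mjtcn] -> 16 lines: cuxla ikrdj bel gmhm mqbyw ozx dqjr bwd bogkd rjlpr mjtcn mks sufq gvtnq ztlj wsx
Final line count: 16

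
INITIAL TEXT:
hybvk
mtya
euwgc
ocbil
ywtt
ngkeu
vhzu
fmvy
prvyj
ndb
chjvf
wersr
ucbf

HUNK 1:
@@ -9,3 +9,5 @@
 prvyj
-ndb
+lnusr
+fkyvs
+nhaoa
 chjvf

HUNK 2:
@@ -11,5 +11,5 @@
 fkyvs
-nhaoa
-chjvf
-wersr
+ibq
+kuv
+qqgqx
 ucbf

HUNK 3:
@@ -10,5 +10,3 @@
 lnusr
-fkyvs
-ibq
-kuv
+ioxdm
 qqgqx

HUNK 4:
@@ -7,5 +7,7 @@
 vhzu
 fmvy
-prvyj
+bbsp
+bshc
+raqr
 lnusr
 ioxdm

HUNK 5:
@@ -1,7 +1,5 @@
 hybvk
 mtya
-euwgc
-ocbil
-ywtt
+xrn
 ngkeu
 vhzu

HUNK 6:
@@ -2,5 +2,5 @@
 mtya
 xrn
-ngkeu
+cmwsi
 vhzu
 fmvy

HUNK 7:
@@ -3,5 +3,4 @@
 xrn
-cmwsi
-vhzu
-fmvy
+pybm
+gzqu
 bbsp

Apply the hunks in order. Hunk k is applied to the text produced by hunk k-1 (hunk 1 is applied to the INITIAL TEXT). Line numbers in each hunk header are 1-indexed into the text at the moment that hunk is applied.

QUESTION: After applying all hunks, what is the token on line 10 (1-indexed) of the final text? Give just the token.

Hunk 1: at line 9 remove [ndb] add [lnusr,fkyvs,nhaoa] -> 15 lines: hybvk mtya euwgc ocbil ywtt ngkeu vhzu fmvy prvyj lnusr fkyvs nhaoa chjvf wersr ucbf
Hunk 2: at line 11 remove [nhaoa,chjvf,wersr] add [ibq,kuv,qqgqx] -> 15 lines: hybvk mtya euwgc ocbil ywtt ngkeu vhzu fmvy prvyj lnusr fkyvs ibq kuv qqgqx ucbf
Hunk 3: at line 10 remove [fkyvs,ibq,kuv] add [ioxdm] -> 13 lines: hybvk mtya euwgc ocbil ywtt ngkeu vhzu fmvy prvyj lnusr ioxdm qqgqx ucbf
Hunk 4: at line 7 remove [prvyj] add [bbsp,bshc,raqr] -> 15 lines: hybvk mtya euwgc ocbil ywtt ngkeu vhzu fmvy bbsp bshc raqr lnusr ioxdm qqgqx ucbf
Hunk 5: at line 1 remove [euwgc,ocbil,ywtt] add [xrn] -> 13 lines: hybvk mtya xrn ngkeu vhzu fmvy bbsp bshc raqr lnusr ioxdm qqgqx ucbf
Hunk 6: at line 2 remove [ngkeu] add [cmwsi] -> 13 lines: hybvk mtya xrn cmwsi vhzu fmvy bbsp bshc raqr lnusr ioxdm qqgqx ucbf
Hunk 7: at line 3 remove [cmwsi,vhzu,fmvy] add [pybm,gzqu] -> 12 lines: hybvk mtya xrn pybm gzqu bbsp bshc raqr lnusr ioxdm qqgqx ucbf
Final line 10: ioxdm

Answer: ioxdm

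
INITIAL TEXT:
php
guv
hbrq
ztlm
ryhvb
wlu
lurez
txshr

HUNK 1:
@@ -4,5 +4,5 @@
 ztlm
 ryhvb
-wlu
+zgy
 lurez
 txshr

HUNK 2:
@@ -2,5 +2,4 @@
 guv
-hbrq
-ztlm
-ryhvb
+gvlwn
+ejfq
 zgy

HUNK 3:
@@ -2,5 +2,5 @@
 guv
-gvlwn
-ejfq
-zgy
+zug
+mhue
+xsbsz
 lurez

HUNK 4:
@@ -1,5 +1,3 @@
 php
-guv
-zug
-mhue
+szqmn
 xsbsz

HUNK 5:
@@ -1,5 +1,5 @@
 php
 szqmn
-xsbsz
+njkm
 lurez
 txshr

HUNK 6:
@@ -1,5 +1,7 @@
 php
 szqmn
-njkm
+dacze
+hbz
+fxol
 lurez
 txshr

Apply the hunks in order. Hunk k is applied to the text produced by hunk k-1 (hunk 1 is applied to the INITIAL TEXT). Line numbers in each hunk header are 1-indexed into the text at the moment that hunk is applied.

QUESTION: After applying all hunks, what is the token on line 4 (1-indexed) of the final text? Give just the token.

Hunk 1: at line 4 remove [wlu] add [zgy] -> 8 lines: php guv hbrq ztlm ryhvb zgy lurez txshr
Hunk 2: at line 2 remove [hbrq,ztlm,ryhvb] add [gvlwn,ejfq] -> 7 lines: php guv gvlwn ejfq zgy lurez txshr
Hunk 3: at line 2 remove [gvlwn,ejfq,zgy] add [zug,mhue,xsbsz] -> 7 lines: php guv zug mhue xsbsz lurez txshr
Hunk 4: at line 1 remove [guv,zug,mhue] add [szqmn] -> 5 lines: php szqmn xsbsz lurez txshr
Hunk 5: at line 1 remove [xsbsz] add [njkm] -> 5 lines: php szqmn njkm lurez txshr
Hunk 6: at line 1 remove [njkm] add [dacze,hbz,fxol] -> 7 lines: php szqmn dacze hbz fxol lurez txshr
Final line 4: hbz

Answer: hbz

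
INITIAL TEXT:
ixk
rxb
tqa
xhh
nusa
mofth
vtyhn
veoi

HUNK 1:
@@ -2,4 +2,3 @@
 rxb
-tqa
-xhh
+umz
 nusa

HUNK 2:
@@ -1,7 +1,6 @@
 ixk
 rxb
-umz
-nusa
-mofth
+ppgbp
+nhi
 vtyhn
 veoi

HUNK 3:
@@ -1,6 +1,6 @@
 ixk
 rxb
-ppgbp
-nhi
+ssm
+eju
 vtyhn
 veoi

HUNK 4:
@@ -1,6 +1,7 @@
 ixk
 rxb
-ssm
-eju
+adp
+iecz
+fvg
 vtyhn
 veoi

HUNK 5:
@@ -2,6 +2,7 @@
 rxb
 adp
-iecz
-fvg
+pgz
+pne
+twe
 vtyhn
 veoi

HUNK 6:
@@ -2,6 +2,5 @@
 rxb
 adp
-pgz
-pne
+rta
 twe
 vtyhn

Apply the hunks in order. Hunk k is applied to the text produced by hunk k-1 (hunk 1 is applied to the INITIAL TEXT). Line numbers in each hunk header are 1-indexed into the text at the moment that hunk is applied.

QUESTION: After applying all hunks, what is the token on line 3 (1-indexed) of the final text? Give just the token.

Answer: adp

Derivation:
Hunk 1: at line 2 remove [tqa,xhh] add [umz] -> 7 lines: ixk rxb umz nusa mofth vtyhn veoi
Hunk 2: at line 1 remove [umz,nusa,mofth] add [ppgbp,nhi] -> 6 lines: ixk rxb ppgbp nhi vtyhn veoi
Hunk 3: at line 1 remove [ppgbp,nhi] add [ssm,eju] -> 6 lines: ixk rxb ssm eju vtyhn veoi
Hunk 4: at line 1 remove [ssm,eju] add [adp,iecz,fvg] -> 7 lines: ixk rxb adp iecz fvg vtyhn veoi
Hunk 5: at line 2 remove [iecz,fvg] add [pgz,pne,twe] -> 8 lines: ixk rxb adp pgz pne twe vtyhn veoi
Hunk 6: at line 2 remove [pgz,pne] add [rta] -> 7 lines: ixk rxb adp rta twe vtyhn veoi
Final line 3: adp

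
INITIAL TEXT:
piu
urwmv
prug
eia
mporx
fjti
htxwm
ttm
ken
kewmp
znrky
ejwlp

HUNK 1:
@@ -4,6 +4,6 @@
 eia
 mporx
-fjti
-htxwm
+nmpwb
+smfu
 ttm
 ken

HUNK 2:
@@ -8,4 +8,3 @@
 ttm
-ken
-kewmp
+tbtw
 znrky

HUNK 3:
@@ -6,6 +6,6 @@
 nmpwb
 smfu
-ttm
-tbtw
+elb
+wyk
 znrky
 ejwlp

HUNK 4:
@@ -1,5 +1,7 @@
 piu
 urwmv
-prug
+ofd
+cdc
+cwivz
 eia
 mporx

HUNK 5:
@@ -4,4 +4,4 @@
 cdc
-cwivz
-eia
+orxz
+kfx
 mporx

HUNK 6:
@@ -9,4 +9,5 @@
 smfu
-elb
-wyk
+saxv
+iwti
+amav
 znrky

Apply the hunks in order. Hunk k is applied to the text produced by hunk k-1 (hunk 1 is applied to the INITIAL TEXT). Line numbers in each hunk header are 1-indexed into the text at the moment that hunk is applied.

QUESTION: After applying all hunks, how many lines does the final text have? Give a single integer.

Hunk 1: at line 4 remove [fjti,htxwm] add [nmpwb,smfu] -> 12 lines: piu urwmv prug eia mporx nmpwb smfu ttm ken kewmp znrky ejwlp
Hunk 2: at line 8 remove [ken,kewmp] add [tbtw] -> 11 lines: piu urwmv prug eia mporx nmpwb smfu ttm tbtw znrky ejwlp
Hunk 3: at line 6 remove [ttm,tbtw] add [elb,wyk] -> 11 lines: piu urwmv prug eia mporx nmpwb smfu elb wyk znrky ejwlp
Hunk 4: at line 1 remove [prug] add [ofd,cdc,cwivz] -> 13 lines: piu urwmv ofd cdc cwivz eia mporx nmpwb smfu elb wyk znrky ejwlp
Hunk 5: at line 4 remove [cwivz,eia] add [orxz,kfx] -> 13 lines: piu urwmv ofd cdc orxz kfx mporx nmpwb smfu elb wyk znrky ejwlp
Hunk 6: at line 9 remove [elb,wyk] add [saxv,iwti,amav] -> 14 lines: piu urwmv ofd cdc orxz kfx mporx nmpwb smfu saxv iwti amav znrky ejwlp
Final line count: 14

Answer: 14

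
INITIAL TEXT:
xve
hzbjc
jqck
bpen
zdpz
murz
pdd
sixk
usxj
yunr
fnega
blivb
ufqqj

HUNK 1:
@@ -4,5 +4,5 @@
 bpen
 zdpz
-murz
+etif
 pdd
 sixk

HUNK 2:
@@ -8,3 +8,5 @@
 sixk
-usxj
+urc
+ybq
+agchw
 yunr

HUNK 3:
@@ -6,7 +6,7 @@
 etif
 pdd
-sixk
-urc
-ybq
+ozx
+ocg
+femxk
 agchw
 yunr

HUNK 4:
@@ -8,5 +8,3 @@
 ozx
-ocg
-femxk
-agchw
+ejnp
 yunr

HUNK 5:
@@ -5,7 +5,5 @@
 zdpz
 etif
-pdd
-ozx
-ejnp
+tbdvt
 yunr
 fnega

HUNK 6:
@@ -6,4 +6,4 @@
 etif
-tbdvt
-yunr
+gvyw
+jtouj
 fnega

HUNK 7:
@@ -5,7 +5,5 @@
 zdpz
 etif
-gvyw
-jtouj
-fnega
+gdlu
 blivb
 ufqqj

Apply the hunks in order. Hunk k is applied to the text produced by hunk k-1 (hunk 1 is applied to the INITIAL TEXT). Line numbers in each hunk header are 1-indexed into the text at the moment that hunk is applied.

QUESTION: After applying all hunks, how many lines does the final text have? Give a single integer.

Answer: 9

Derivation:
Hunk 1: at line 4 remove [murz] add [etif] -> 13 lines: xve hzbjc jqck bpen zdpz etif pdd sixk usxj yunr fnega blivb ufqqj
Hunk 2: at line 8 remove [usxj] add [urc,ybq,agchw] -> 15 lines: xve hzbjc jqck bpen zdpz etif pdd sixk urc ybq agchw yunr fnega blivb ufqqj
Hunk 3: at line 6 remove [sixk,urc,ybq] add [ozx,ocg,femxk] -> 15 lines: xve hzbjc jqck bpen zdpz etif pdd ozx ocg femxk agchw yunr fnega blivb ufqqj
Hunk 4: at line 8 remove [ocg,femxk,agchw] add [ejnp] -> 13 lines: xve hzbjc jqck bpen zdpz etif pdd ozx ejnp yunr fnega blivb ufqqj
Hunk 5: at line 5 remove [pdd,ozx,ejnp] add [tbdvt] -> 11 lines: xve hzbjc jqck bpen zdpz etif tbdvt yunr fnega blivb ufqqj
Hunk 6: at line 6 remove [tbdvt,yunr] add [gvyw,jtouj] -> 11 lines: xve hzbjc jqck bpen zdpz etif gvyw jtouj fnega blivb ufqqj
Hunk 7: at line 5 remove [gvyw,jtouj,fnega] add [gdlu] -> 9 lines: xve hzbjc jqck bpen zdpz etif gdlu blivb ufqqj
Final line count: 9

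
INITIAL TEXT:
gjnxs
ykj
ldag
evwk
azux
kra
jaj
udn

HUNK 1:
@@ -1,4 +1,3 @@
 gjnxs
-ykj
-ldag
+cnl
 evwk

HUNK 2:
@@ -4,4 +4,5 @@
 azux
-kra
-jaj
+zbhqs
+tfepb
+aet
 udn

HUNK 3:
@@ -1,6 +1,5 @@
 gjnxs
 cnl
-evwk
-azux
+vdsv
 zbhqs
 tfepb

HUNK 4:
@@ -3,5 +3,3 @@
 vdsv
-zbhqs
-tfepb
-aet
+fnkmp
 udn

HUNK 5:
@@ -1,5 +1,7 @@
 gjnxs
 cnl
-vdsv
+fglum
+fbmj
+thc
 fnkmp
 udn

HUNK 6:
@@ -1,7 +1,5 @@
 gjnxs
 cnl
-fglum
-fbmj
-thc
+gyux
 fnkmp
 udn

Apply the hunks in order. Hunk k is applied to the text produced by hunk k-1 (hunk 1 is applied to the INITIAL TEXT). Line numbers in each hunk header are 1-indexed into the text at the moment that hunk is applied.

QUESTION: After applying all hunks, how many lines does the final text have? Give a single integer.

Answer: 5

Derivation:
Hunk 1: at line 1 remove [ykj,ldag] add [cnl] -> 7 lines: gjnxs cnl evwk azux kra jaj udn
Hunk 2: at line 4 remove [kra,jaj] add [zbhqs,tfepb,aet] -> 8 lines: gjnxs cnl evwk azux zbhqs tfepb aet udn
Hunk 3: at line 1 remove [evwk,azux] add [vdsv] -> 7 lines: gjnxs cnl vdsv zbhqs tfepb aet udn
Hunk 4: at line 3 remove [zbhqs,tfepb,aet] add [fnkmp] -> 5 lines: gjnxs cnl vdsv fnkmp udn
Hunk 5: at line 1 remove [vdsv] add [fglum,fbmj,thc] -> 7 lines: gjnxs cnl fglum fbmj thc fnkmp udn
Hunk 6: at line 1 remove [fglum,fbmj,thc] add [gyux] -> 5 lines: gjnxs cnl gyux fnkmp udn
Final line count: 5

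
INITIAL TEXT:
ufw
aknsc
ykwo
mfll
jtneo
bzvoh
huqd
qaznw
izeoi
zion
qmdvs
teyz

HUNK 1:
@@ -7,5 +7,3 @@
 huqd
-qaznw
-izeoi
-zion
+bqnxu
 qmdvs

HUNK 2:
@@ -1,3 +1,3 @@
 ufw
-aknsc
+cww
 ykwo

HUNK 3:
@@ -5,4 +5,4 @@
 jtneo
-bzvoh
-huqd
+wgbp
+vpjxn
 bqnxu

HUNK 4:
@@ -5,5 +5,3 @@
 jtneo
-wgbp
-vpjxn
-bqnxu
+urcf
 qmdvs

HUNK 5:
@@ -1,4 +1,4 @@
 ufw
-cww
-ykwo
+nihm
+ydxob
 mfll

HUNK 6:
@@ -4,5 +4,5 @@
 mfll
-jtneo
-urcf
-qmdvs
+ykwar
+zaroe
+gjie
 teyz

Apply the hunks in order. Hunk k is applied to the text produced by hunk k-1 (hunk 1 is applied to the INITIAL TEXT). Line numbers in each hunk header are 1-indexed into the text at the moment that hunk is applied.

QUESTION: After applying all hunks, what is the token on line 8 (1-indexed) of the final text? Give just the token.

Hunk 1: at line 7 remove [qaznw,izeoi,zion] add [bqnxu] -> 10 lines: ufw aknsc ykwo mfll jtneo bzvoh huqd bqnxu qmdvs teyz
Hunk 2: at line 1 remove [aknsc] add [cww] -> 10 lines: ufw cww ykwo mfll jtneo bzvoh huqd bqnxu qmdvs teyz
Hunk 3: at line 5 remove [bzvoh,huqd] add [wgbp,vpjxn] -> 10 lines: ufw cww ykwo mfll jtneo wgbp vpjxn bqnxu qmdvs teyz
Hunk 4: at line 5 remove [wgbp,vpjxn,bqnxu] add [urcf] -> 8 lines: ufw cww ykwo mfll jtneo urcf qmdvs teyz
Hunk 5: at line 1 remove [cww,ykwo] add [nihm,ydxob] -> 8 lines: ufw nihm ydxob mfll jtneo urcf qmdvs teyz
Hunk 6: at line 4 remove [jtneo,urcf,qmdvs] add [ykwar,zaroe,gjie] -> 8 lines: ufw nihm ydxob mfll ykwar zaroe gjie teyz
Final line 8: teyz

Answer: teyz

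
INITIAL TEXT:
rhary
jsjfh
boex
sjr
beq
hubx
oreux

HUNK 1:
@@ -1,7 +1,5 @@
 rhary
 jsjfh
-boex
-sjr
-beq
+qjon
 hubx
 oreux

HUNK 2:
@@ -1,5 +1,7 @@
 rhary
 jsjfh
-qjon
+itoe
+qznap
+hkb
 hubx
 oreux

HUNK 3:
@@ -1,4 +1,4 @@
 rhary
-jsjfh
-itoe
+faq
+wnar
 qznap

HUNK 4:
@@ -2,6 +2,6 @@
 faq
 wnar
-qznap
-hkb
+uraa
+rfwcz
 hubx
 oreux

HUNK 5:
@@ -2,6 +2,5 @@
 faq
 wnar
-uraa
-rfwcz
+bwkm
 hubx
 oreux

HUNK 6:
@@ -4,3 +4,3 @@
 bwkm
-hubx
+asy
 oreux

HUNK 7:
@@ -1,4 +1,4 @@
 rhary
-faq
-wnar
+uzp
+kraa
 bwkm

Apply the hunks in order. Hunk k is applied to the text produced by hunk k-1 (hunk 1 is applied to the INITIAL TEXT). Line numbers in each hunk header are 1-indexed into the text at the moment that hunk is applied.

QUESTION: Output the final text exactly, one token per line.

Hunk 1: at line 1 remove [boex,sjr,beq] add [qjon] -> 5 lines: rhary jsjfh qjon hubx oreux
Hunk 2: at line 1 remove [qjon] add [itoe,qznap,hkb] -> 7 lines: rhary jsjfh itoe qznap hkb hubx oreux
Hunk 3: at line 1 remove [jsjfh,itoe] add [faq,wnar] -> 7 lines: rhary faq wnar qznap hkb hubx oreux
Hunk 4: at line 2 remove [qznap,hkb] add [uraa,rfwcz] -> 7 lines: rhary faq wnar uraa rfwcz hubx oreux
Hunk 5: at line 2 remove [uraa,rfwcz] add [bwkm] -> 6 lines: rhary faq wnar bwkm hubx oreux
Hunk 6: at line 4 remove [hubx] add [asy] -> 6 lines: rhary faq wnar bwkm asy oreux
Hunk 7: at line 1 remove [faq,wnar] add [uzp,kraa] -> 6 lines: rhary uzp kraa bwkm asy oreux

Answer: rhary
uzp
kraa
bwkm
asy
oreux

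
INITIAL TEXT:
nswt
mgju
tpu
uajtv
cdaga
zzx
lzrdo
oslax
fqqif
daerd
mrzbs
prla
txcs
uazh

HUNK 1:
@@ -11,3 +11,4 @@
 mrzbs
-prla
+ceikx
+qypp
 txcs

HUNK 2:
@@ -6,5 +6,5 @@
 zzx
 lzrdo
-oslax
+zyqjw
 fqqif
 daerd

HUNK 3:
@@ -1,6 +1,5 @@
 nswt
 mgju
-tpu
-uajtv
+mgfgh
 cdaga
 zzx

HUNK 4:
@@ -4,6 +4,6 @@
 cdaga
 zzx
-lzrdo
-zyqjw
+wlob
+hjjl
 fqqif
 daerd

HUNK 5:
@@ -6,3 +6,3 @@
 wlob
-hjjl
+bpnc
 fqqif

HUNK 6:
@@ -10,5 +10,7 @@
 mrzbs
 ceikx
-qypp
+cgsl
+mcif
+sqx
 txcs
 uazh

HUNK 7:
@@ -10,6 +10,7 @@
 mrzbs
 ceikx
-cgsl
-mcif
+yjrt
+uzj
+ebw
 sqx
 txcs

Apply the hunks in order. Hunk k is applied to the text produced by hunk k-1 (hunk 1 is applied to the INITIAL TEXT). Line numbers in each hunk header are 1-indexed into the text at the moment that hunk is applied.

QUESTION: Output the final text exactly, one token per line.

Hunk 1: at line 11 remove [prla] add [ceikx,qypp] -> 15 lines: nswt mgju tpu uajtv cdaga zzx lzrdo oslax fqqif daerd mrzbs ceikx qypp txcs uazh
Hunk 2: at line 6 remove [oslax] add [zyqjw] -> 15 lines: nswt mgju tpu uajtv cdaga zzx lzrdo zyqjw fqqif daerd mrzbs ceikx qypp txcs uazh
Hunk 3: at line 1 remove [tpu,uajtv] add [mgfgh] -> 14 lines: nswt mgju mgfgh cdaga zzx lzrdo zyqjw fqqif daerd mrzbs ceikx qypp txcs uazh
Hunk 4: at line 4 remove [lzrdo,zyqjw] add [wlob,hjjl] -> 14 lines: nswt mgju mgfgh cdaga zzx wlob hjjl fqqif daerd mrzbs ceikx qypp txcs uazh
Hunk 5: at line 6 remove [hjjl] add [bpnc] -> 14 lines: nswt mgju mgfgh cdaga zzx wlob bpnc fqqif daerd mrzbs ceikx qypp txcs uazh
Hunk 6: at line 10 remove [qypp] add [cgsl,mcif,sqx] -> 16 lines: nswt mgju mgfgh cdaga zzx wlob bpnc fqqif daerd mrzbs ceikx cgsl mcif sqx txcs uazh
Hunk 7: at line 10 remove [cgsl,mcif] add [yjrt,uzj,ebw] -> 17 lines: nswt mgju mgfgh cdaga zzx wlob bpnc fqqif daerd mrzbs ceikx yjrt uzj ebw sqx txcs uazh

Answer: nswt
mgju
mgfgh
cdaga
zzx
wlob
bpnc
fqqif
daerd
mrzbs
ceikx
yjrt
uzj
ebw
sqx
txcs
uazh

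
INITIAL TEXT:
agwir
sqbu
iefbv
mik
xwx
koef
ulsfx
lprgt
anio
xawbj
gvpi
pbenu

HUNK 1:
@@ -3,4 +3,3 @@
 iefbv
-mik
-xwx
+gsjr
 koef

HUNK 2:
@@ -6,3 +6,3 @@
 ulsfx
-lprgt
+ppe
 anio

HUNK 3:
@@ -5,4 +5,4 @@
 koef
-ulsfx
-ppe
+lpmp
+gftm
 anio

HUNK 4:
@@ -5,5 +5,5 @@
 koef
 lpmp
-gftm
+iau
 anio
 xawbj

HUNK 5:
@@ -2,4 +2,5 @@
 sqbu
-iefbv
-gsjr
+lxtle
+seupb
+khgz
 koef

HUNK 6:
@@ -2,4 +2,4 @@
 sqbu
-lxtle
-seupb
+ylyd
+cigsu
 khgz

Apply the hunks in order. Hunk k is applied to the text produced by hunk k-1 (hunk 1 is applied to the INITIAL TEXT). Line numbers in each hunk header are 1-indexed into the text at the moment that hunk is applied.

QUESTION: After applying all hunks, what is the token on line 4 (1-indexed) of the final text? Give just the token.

Hunk 1: at line 3 remove [mik,xwx] add [gsjr] -> 11 lines: agwir sqbu iefbv gsjr koef ulsfx lprgt anio xawbj gvpi pbenu
Hunk 2: at line 6 remove [lprgt] add [ppe] -> 11 lines: agwir sqbu iefbv gsjr koef ulsfx ppe anio xawbj gvpi pbenu
Hunk 3: at line 5 remove [ulsfx,ppe] add [lpmp,gftm] -> 11 lines: agwir sqbu iefbv gsjr koef lpmp gftm anio xawbj gvpi pbenu
Hunk 4: at line 5 remove [gftm] add [iau] -> 11 lines: agwir sqbu iefbv gsjr koef lpmp iau anio xawbj gvpi pbenu
Hunk 5: at line 2 remove [iefbv,gsjr] add [lxtle,seupb,khgz] -> 12 lines: agwir sqbu lxtle seupb khgz koef lpmp iau anio xawbj gvpi pbenu
Hunk 6: at line 2 remove [lxtle,seupb] add [ylyd,cigsu] -> 12 lines: agwir sqbu ylyd cigsu khgz koef lpmp iau anio xawbj gvpi pbenu
Final line 4: cigsu

Answer: cigsu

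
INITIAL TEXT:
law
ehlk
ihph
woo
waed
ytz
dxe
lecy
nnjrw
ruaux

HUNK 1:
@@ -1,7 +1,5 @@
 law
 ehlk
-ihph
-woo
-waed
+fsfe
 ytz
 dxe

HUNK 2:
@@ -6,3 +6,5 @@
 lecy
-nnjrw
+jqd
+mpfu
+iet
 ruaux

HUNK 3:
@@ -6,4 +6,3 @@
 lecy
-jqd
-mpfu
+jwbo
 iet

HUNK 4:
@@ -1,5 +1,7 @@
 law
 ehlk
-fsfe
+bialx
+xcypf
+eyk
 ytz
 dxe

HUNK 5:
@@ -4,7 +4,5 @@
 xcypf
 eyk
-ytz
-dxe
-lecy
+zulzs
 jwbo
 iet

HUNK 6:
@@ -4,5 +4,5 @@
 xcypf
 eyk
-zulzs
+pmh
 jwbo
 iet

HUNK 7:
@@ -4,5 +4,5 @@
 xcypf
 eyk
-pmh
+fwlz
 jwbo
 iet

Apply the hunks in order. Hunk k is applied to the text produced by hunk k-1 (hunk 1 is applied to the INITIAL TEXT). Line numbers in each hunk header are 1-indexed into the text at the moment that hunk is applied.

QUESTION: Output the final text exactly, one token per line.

Answer: law
ehlk
bialx
xcypf
eyk
fwlz
jwbo
iet
ruaux

Derivation:
Hunk 1: at line 1 remove [ihph,woo,waed] add [fsfe] -> 8 lines: law ehlk fsfe ytz dxe lecy nnjrw ruaux
Hunk 2: at line 6 remove [nnjrw] add [jqd,mpfu,iet] -> 10 lines: law ehlk fsfe ytz dxe lecy jqd mpfu iet ruaux
Hunk 3: at line 6 remove [jqd,mpfu] add [jwbo] -> 9 lines: law ehlk fsfe ytz dxe lecy jwbo iet ruaux
Hunk 4: at line 1 remove [fsfe] add [bialx,xcypf,eyk] -> 11 lines: law ehlk bialx xcypf eyk ytz dxe lecy jwbo iet ruaux
Hunk 5: at line 4 remove [ytz,dxe,lecy] add [zulzs] -> 9 lines: law ehlk bialx xcypf eyk zulzs jwbo iet ruaux
Hunk 6: at line 4 remove [zulzs] add [pmh] -> 9 lines: law ehlk bialx xcypf eyk pmh jwbo iet ruaux
Hunk 7: at line 4 remove [pmh] add [fwlz] -> 9 lines: law ehlk bialx xcypf eyk fwlz jwbo iet ruaux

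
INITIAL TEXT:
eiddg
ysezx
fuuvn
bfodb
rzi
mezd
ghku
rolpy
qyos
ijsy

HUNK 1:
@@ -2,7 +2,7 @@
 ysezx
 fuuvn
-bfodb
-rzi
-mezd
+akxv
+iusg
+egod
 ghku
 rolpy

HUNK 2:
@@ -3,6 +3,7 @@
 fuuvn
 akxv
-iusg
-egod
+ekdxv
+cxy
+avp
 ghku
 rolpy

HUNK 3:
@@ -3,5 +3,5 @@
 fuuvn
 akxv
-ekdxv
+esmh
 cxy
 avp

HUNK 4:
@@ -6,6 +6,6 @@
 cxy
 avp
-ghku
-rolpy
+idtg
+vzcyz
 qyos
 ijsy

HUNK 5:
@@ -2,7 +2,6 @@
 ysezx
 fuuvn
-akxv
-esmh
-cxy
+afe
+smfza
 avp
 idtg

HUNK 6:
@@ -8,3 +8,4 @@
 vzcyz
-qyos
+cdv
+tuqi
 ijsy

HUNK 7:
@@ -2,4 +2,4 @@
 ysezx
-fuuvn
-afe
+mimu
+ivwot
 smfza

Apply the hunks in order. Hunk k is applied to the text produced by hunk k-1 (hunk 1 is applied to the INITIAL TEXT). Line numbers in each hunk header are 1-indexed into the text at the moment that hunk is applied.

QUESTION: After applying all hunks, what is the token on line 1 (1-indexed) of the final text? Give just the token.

Answer: eiddg

Derivation:
Hunk 1: at line 2 remove [bfodb,rzi,mezd] add [akxv,iusg,egod] -> 10 lines: eiddg ysezx fuuvn akxv iusg egod ghku rolpy qyos ijsy
Hunk 2: at line 3 remove [iusg,egod] add [ekdxv,cxy,avp] -> 11 lines: eiddg ysezx fuuvn akxv ekdxv cxy avp ghku rolpy qyos ijsy
Hunk 3: at line 3 remove [ekdxv] add [esmh] -> 11 lines: eiddg ysezx fuuvn akxv esmh cxy avp ghku rolpy qyos ijsy
Hunk 4: at line 6 remove [ghku,rolpy] add [idtg,vzcyz] -> 11 lines: eiddg ysezx fuuvn akxv esmh cxy avp idtg vzcyz qyos ijsy
Hunk 5: at line 2 remove [akxv,esmh,cxy] add [afe,smfza] -> 10 lines: eiddg ysezx fuuvn afe smfza avp idtg vzcyz qyos ijsy
Hunk 6: at line 8 remove [qyos] add [cdv,tuqi] -> 11 lines: eiddg ysezx fuuvn afe smfza avp idtg vzcyz cdv tuqi ijsy
Hunk 7: at line 2 remove [fuuvn,afe] add [mimu,ivwot] -> 11 lines: eiddg ysezx mimu ivwot smfza avp idtg vzcyz cdv tuqi ijsy
Final line 1: eiddg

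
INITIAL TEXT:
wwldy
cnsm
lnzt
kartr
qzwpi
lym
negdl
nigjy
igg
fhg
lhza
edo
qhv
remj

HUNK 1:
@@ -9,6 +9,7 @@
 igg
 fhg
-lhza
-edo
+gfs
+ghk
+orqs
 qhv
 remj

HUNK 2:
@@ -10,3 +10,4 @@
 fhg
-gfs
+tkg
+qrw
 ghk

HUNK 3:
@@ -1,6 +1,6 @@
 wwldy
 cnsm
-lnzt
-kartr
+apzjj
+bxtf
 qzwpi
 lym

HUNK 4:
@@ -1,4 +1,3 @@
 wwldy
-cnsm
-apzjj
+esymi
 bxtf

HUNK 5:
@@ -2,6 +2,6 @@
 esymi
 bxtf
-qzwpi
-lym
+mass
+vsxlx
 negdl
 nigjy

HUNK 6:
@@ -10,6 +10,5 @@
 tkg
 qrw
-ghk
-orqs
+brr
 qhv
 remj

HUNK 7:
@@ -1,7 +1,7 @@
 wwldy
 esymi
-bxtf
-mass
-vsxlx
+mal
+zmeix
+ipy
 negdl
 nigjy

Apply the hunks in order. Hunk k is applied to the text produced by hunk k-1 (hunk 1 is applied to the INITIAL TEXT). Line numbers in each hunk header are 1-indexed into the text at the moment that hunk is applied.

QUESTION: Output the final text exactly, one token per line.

Answer: wwldy
esymi
mal
zmeix
ipy
negdl
nigjy
igg
fhg
tkg
qrw
brr
qhv
remj

Derivation:
Hunk 1: at line 9 remove [lhza,edo] add [gfs,ghk,orqs] -> 15 lines: wwldy cnsm lnzt kartr qzwpi lym negdl nigjy igg fhg gfs ghk orqs qhv remj
Hunk 2: at line 10 remove [gfs] add [tkg,qrw] -> 16 lines: wwldy cnsm lnzt kartr qzwpi lym negdl nigjy igg fhg tkg qrw ghk orqs qhv remj
Hunk 3: at line 1 remove [lnzt,kartr] add [apzjj,bxtf] -> 16 lines: wwldy cnsm apzjj bxtf qzwpi lym negdl nigjy igg fhg tkg qrw ghk orqs qhv remj
Hunk 4: at line 1 remove [cnsm,apzjj] add [esymi] -> 15 lines: wwldy esymi bxtf qzwpi lym negdl nigjy igg fhg tkg qrw ghk orqs qhv remj
Hunk 5: at line 2 remove [qzwpi,lym] add [mass,vsxlx] -> 15 lines: wwldy esymi bxtf mass vsxlx negdl nigjy igg fhg tkg qrw ghk orqs qhv remj
Hunk 6: at line 10 remove [ghk,orqs] add [brr] -> 14 lines: wwldy esymi bxtf mass vsxlx negdl nigjy igg fhg tkg qrw brr qhv remj
Hunk 7: at line 1 remove [bxtf,mass,vsxlx] add [mal,zmeix,ipy] -> 14 lines: wwldy esymi mal zmeix ipy negdl nigjy igg fhg tkg qrw brr qhv remj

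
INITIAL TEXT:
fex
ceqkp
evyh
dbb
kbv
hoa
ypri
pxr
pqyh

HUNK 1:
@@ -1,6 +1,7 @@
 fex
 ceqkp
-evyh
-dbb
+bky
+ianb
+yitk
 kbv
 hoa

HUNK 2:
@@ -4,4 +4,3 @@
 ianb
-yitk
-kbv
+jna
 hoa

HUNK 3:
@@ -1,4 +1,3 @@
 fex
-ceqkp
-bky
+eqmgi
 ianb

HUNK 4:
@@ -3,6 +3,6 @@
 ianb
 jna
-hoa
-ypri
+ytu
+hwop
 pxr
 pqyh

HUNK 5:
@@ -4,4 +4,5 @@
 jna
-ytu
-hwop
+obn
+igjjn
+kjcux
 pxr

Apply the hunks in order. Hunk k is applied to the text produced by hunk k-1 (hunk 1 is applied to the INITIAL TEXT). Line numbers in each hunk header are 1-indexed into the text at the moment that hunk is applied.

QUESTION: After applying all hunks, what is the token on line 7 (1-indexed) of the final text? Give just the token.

Answer: kjcux

Derivation:
Hunk 1: at line 1 remove [evyh,dbb] add [bky,ianb,yitk] -> 10 lines: fex ceqkp bky ianb yitk kbv hoa ypri pxr pqyh
Hunk 2: at line 4 remove [yitk,kbv] add [jna] -> 9 lines: fex ceqkp bky ianb jna hoa ypri pxr pqyh
Hunk 3: at line 1 remove [ceqkp,bky] add [eqmgi] -> 8 lines: fex eqmgi ianb jna hoa ypri pxr pqyh
Hunk 4: at line 3 remove [hoa,ypri] add [ytu,hwop] -> 8 lines: fex eqmgi ianb jna ytu hwop pxr pqyh
Hunk 5: at line 4 remove [ytu,hwop] add [obn,igjjn,kjcux] -> 9 lines: fex eqmgi ianb jna obn igjjn kjcux pxr pqyh
Final line 7: kjcux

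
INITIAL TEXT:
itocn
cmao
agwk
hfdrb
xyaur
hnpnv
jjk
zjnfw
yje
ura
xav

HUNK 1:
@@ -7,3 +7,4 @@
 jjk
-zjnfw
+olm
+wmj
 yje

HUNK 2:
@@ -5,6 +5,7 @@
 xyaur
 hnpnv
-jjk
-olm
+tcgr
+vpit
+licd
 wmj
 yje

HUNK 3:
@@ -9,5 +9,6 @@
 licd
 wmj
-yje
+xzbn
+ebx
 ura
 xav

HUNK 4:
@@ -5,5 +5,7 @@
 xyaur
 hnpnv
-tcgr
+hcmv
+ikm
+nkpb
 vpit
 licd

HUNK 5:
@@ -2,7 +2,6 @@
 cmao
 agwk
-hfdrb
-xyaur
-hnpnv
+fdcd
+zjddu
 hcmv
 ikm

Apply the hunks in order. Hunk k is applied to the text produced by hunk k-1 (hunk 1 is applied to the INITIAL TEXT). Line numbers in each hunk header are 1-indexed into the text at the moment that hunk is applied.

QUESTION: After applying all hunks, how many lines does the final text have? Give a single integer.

Hunk 1: at line 7 remove [zjnfw] add [olm,wmj] -> 12 lines: itocn cmao agwk hfdrb xyaur hnpnv jjk olm wmj yje ura xav
Hunk 2: at line 5 remove [jjk,olm] add [tcgr,vpit,licd] -> 13 lines: itocn cmao agwk hfdrb xyaur hnpnv tcgr vpit licd wmj yje ura xav
Hunk 3: at line 9 remove [yje] add [xzbn,ebx] -> 14 lines: itocn cmao agwk hfdrb xyaur hnpnv tcgr vpit licd wmj xzbn ebx ura xav
Hunk 4: at line 5 remove [tcgr] add [hcmv,ikm,nkpb] -> 16 lines: itocn cmao agwk hfdrb xyaur hnpnv hcmv ikm nkpb vpit licd wmj xzbn ebx ura xav
Hunk 5: at line 2 remove [hfdrb,xyaur,hnpnv] add [fdcd,zjddu] -> 15 lines: itocn cmao agwk fdcd zjddu hcmv ikm nkpb vpit licd wmj xzbn ebx ura xav
Final line count: 15

Answer: 15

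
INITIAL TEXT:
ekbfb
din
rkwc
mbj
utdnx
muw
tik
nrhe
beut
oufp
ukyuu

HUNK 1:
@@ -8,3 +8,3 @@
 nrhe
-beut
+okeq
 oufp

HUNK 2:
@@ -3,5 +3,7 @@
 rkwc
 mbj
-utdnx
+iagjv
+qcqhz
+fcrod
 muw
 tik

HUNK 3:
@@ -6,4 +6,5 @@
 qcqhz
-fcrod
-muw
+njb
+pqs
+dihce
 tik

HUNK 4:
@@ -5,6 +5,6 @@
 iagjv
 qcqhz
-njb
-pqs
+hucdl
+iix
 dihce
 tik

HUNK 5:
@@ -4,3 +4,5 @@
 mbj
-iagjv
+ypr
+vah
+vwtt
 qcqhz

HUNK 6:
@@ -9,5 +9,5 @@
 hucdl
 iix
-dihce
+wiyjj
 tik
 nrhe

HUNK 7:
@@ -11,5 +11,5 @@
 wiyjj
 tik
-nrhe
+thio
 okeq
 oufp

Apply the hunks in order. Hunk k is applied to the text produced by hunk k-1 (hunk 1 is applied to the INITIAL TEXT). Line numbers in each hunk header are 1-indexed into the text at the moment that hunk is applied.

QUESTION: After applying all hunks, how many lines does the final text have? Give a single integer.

Answer: 16

Derivation:
Hunk 1: at line 8 remove [beut] add [okeq] -> 11 lines: ekbfb din rkwc mbj utdnx muw tik nrhe okeq oufp ukyuu
Hunk 2: at line 3 remove [utdnx] add [iagjv,qcqhz,fcrod] -> 13 lines: ekbfb din rkwc mbj iagjv qcqhz fcrod muw tik nrhe okeq oufp ukyuu
Hunk 3: at line 6 remove [fcrod,muw] add [njb,pqs,dihce] -> 14 lines: ekbfb din rkwc mbj iagjv qcqhz njb pqs dihce tik nrhe okeq oufp ukyuu
Hunk 4: at line 5 remove [njb,pqs] add [hucdl,iix] -> 14 lines: ekbfb din rkwc mbj iagjv qcqhz hucdl iix dihce tik nrhe okeq oufp ukyuu
Hunk 5: at line 4 remove [iagjv] add [ypr,vah,vwtt] -> 16 lines: ekbfb din rkwc mbj ypr vah vwtt qcqhz hucdl iix dihce tik nrhe okeq oufp ukyuu
Hunk 6: at line 9 remove [dihce] add [wiyjj] -> 16 lines: ekbfb din rkwc mbj ypr vah vwtt qcqhz hucdl iix wiyjj tik nrhe okeq oufp ukyuu
Hunk 7: at line 11 remove [nrhe] add [thio] -> 16 lines: ekbfb din rkwc mbj ypr vah vwtt qcqhz hucdl iix wiyjj tik thio okeq oufp ukyuu
Final line count: 16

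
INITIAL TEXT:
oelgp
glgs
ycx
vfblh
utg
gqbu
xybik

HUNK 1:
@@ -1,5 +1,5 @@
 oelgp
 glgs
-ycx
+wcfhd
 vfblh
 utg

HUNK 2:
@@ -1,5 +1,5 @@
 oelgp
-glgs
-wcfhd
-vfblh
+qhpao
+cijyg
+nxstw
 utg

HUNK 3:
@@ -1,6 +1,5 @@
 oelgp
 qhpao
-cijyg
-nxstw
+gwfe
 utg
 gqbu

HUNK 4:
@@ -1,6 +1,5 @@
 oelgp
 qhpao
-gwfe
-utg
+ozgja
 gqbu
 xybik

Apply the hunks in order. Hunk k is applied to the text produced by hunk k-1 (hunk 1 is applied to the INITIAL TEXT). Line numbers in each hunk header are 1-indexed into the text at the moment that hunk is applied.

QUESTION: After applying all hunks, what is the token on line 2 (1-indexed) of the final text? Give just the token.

Hunk 1: at line 1 remove [ycx] add [wcfhd] -> 7 lines: oelgp glgs wcfhd vfblh utg gqbu xybik
Hunk 2: at line 1 remove [glgs,wcfhd,vfblh] add [qhpao,cijyg,nxstw] -> 7 lines: oelgp qhpao cijyg nxstw utg gqbu xybik
Hunk 3: at line 1 remove [cijyg,nxstw] add [gwfe] -> 6 lines: oelgp qhpao gwfe utg gqbu xybik
Hunk 4: at line 1 remove [gwfe,utg] add [ozgja] -> 5 lines: oelgp qhpao ozgja gqbu xybik
Final line 2: qhpao

Answer: qhpao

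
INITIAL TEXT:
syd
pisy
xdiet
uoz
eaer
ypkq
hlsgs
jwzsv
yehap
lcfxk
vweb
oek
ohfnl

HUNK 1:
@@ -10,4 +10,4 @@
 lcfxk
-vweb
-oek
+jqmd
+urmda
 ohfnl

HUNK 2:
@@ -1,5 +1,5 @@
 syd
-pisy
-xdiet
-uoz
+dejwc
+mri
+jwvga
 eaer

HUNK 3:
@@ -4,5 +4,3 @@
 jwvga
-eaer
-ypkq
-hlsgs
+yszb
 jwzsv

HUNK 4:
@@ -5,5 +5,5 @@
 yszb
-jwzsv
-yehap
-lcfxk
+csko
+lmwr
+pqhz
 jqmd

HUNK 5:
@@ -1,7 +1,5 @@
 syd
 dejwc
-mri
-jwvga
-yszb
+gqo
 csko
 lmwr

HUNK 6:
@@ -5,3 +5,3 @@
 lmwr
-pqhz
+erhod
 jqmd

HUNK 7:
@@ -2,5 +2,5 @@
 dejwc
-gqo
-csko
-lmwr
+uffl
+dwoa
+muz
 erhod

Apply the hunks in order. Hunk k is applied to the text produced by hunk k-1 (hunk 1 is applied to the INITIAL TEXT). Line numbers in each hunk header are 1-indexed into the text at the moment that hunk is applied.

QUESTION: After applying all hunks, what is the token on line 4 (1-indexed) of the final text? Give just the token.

Hunk 1: at line 10 remove [vweb,oek] add [jqmd,urmda] -> 13 lines: syd pisy xdiet uoz eaer ypkq hlsgs jwzsv yehap lcfxk jqmd urmda ohfnl
Hunk 2: at line 1 remove [pisy,xdiet,uoz] add [dejwc,mri,jwvga] -> 13 lines: syd dejwc mri jwvga eaer ypkq hlsgs jwzsv yehap lcfxk jqmd urmda ohfnl
Hunk 3: at line 4 remove [eaer,ypkq,hlsgs] add [yszb] -> 11 lines: syd dejwc mri jwvga yszb jwzsv yehap lcfxk jqmd urmda ohfnl
Hunk 4: at line 5 remove [jwzsv,yehap,lcfxk] add [csko,lmwr,pqhz] -> 11 lines: syd dejwc mri jwvga yszb csko lmwr pqhz jqmd urmda ohfnl
Hunk 5: at line 1 remove [mri,jwvga,yszb] add [gqo] -> 9 lines: syd dejwc gqo csko lmwr pqhz jqmd urmda ohfnl
Hunk 6: at line 5 remove [pqhz] add [erhod] -> 9 lines: syd dejwc gqo csko lmwr erhod jqmd urmda ohfnl
Hunk 7: at line 2 remove [gqo,csko,lmwr] add [uffl,dwoa,muz] -> 9 lines: syd dejwc uffl dwoa muz erhod jqmd urmda ohfnl
Final line 4: dwoa

Answer: dwoa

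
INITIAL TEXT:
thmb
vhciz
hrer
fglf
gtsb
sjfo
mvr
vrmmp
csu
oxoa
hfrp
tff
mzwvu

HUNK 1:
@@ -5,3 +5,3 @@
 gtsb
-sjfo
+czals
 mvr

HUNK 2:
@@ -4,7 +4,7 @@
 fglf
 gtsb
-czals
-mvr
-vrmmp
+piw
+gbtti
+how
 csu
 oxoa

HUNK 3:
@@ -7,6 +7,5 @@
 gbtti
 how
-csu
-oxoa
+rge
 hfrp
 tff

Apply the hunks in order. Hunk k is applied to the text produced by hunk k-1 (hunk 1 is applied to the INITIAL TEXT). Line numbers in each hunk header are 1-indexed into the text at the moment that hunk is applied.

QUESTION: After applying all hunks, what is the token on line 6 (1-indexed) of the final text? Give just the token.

Hunk 1: at line 5 remove [sjfo] add [czals] -> 13 lines: thmb vhciz hrer fglf gtsb czals mvr vrmmp csu oxoa hfrp tff mzwvu
Hunk 2: at line 4 remove [czals,mvr,vrmmp] add [piw,gbtti,how] -> 13 lines: thmb vhciz hrer fglf gtsb piw gbtti how csu oxoa hfrp tff mzwvu
Hunk 3: at line 7 remove [csu,oxoa] add [rge] -> 12 lines: thmb vhciz hrer fglf gtsb piw gbtti how rge hfrp tff mzwvu
Final line 6: piw

Answer: piw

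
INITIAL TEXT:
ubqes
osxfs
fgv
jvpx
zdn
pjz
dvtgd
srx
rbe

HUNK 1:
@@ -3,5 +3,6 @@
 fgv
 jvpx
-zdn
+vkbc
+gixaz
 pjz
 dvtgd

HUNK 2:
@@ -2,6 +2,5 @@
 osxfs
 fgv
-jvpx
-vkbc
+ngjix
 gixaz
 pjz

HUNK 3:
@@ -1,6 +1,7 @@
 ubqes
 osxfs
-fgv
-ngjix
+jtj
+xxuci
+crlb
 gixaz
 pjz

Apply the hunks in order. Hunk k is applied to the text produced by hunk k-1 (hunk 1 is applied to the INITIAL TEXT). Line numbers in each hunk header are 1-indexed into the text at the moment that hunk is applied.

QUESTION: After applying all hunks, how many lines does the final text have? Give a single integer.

Answer: 10

Derivation:
Hunk 1: at line 3 remove [zdn] add [vkbc,gixaz] -> 10 lines: ubqes osxfs fgv jvpx vkbc gixaz pjz dvtgd srx rbe
Hunk 2: at line 2 remove [jvpx,vkbc] add [ngjix] -> 9 lines: ubqes osxfs fgv ngjix gixaz pjz dvtgd srx rbe
Hunk 3: at line 1 remove [fgv,ngjix] add [jtj,xxuci,crlb] -> 10 lines: ubqes osxfs jtj xxuci crlb gixaz pjz dvtgd srx rbe
Final line count: 10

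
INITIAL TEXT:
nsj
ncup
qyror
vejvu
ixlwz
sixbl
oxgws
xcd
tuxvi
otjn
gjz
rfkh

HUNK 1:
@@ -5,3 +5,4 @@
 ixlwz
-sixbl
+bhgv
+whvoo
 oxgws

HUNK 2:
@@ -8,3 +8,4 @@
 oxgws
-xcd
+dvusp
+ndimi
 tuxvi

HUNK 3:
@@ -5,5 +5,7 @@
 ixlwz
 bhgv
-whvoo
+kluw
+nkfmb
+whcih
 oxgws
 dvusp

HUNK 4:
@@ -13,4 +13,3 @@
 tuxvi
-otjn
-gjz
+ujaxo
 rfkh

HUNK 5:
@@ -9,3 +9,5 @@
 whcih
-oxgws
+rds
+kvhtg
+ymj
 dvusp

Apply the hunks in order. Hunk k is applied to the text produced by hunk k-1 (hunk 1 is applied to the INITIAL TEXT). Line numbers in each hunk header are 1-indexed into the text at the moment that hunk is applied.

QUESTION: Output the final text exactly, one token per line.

Answer: nsj
ncup
qyror
vejvu
ixlwz
bhgv
kluw
nkfmb
whcih
rds
kvhtg
ymj
dvusp
ndimi
tuxvi
ujaxo
rfkh

Derivation:
Hunk 1: at line 5 remove [sixbl] add [bhgv,whvoo] -> 13 lines: nsj ncup qyror vejvu ixlwz bhgv whvoo oxgws xcd tuxvi otjn gjz rfkh
Hunk 2: at line 8 remove [xcd] add [dvusp,ndimi] -> 14 lines: nsj ncup qyror vejvu ixlwz bhgv whvoo oxgws dvusp ndimi tuxvi otjn gjz rfkh
Hunk 3: at line 5 remove [whvoo] add [kluw,nkfmb,whcih] -> 16 lines: nsj ncup qyror vejvu ixlwz bhgv kluw nkfmb whcih oxgws dvusp ndimi tuxvi otjn gjz rfkh
Hunk 4: at line 13 remove [otjn,gjz] add [ujaxo] -> 15 lines: nsj ncup qyror vejvu ixlwz bhgv kluw nkfmb whcih oxgws dvusp ndimi tuxvi ujaxo rfkh
Hunk 5: at line 9 remove [oxgws] add [rds,kvhtg,ymj] -> 17 lines: nsj ncup qyror vejvu ixlwz bhgv kluw nkfmb whcih rds kvhtg ymj dvusp ndimi tuxvi ujaxo rfkh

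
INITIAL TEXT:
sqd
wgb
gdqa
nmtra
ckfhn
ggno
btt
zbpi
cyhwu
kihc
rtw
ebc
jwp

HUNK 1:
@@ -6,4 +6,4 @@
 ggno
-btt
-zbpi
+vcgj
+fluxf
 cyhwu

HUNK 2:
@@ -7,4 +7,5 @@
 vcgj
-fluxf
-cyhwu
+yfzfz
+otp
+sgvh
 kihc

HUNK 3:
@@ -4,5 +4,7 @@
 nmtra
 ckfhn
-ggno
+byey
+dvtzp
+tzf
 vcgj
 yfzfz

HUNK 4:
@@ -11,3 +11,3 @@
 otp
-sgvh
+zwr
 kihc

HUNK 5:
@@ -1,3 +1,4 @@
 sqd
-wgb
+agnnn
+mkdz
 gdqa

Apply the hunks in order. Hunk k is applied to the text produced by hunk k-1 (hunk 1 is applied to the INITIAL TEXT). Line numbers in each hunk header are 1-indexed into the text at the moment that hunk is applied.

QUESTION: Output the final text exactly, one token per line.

Hunk 1: at line 6 remove [btt,zbpi] add [vcgj,fluxf] -> 13 lines: sqd wgb gdqa nmtra ckfhn ggno vcgj fluxf cyhwu kihc rtw ebc jwp
Hunk 2: at line 7 remove [fluxf,cyhwu] add [yfzfz,otp,sgvh] -> 14 lines: sqd wgb gdqa nmtra ckfhn ggno vcgj yfzfz otp sgvh kihc rtw ebc jwp
Hunk 3: at line 4 remove [ggno] add [byey,dvtzp,tzf] -> 16 lines: sqd wgb gdqa nmtra ckfhn byey dvtzp tzf vcgj yfzfz otp sgvh kihc rtw ebc jwp
Hunk 4: at line 11 remove [sgvh] add [zwr] -> 16 lines: sqd wgb gdqa nmtra ckfhn byey dvtzp tzf vcgj yfzfz otp zwr kihc rtw ebc jwp
Hunk 5: at line 1 remove [wgb] add [agnnn,mkdz] -> 17 lines: sqd agnnn mkdz gdqa nmtra ckfhn byey dvtzp tzf vcgj yfzfz otp zwr kihc rtw ebc jwp

Answer: sqd
agnnn
mkdz
gdqa
nmtra
ckfhn
byey
dvtzp
tzf
vcgj
yfzfz
otp
zwr
kihc
rtw
ebc
jwp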